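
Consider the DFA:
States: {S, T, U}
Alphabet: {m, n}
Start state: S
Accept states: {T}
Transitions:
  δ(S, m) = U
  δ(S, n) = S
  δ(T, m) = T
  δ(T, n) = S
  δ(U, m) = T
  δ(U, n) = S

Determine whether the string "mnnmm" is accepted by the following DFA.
Processing string "mnnmm":
  S --m--> U
  U --n--> S
  S --n--> S
  S --m--> U
  U --m--> T
Final state: T
Accept states: {T}
Yes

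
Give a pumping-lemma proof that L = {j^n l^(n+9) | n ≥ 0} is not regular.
Assume L is regular with pumping length p. Idea: pumping the j-block breaks the fixed offset of 9.
Choose s = j^p l^(p+9) ∈ L. By the pumping lemma, s = xyz with |xy| ≤ p, |y| > 0, so y = j^k with k ≥ 1. Then xy²z = j^(p+k) l^(p+9). For this to be in L we would need p+9 = (p+k)+9, i.e. k = 0, contradicting k ≥ 1. So xy²z ∉ L.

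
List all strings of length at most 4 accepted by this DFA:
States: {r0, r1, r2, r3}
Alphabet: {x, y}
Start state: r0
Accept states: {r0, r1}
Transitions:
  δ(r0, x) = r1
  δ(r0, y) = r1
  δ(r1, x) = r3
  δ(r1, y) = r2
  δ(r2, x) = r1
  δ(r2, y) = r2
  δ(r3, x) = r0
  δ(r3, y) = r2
ε, x, y, xxx, xyx, yxx, yyx, xxxx, xxxy, xxyx, xyyx, yxxx, yxxy, yxyx, yyyx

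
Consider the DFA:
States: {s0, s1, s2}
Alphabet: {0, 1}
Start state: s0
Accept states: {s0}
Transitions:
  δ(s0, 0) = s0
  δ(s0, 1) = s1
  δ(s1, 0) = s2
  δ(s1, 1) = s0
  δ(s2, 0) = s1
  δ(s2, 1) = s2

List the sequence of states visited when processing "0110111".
read '0': s0 → s0
  read '1': s0 → s1
  read '1': s1 → s0
  read '0': s0 → s0
  read '1': s0 → s1
  read '1': s1 → s0
  read '1': s0 → s1
s0 -> s0 -> s1 -> s0 -> s0 -> s1 -> s0 -> s1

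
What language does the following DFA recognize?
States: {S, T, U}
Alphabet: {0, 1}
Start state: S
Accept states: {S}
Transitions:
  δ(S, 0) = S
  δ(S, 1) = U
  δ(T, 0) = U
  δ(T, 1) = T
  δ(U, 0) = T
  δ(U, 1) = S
Testing a few strings:
  '11' → accept
  '111' → reject
  '110' → accept
  '00' → accept
State roles: S=value ≡ 0 (mod 3); T=value ≡ 2 (mod 3); U=value ≡ 1 (mod 3)
All binary strings representing a multiple of 3 (read in base 2; leading zeros allowed and ε counts as 0)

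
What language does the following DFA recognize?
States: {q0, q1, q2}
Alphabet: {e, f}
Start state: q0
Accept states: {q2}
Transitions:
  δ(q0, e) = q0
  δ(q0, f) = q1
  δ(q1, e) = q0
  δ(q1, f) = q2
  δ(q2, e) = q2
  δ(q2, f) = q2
Testing a few strings:
  'efef' → reject
  'feef' → reject
  'eefe' → reject
  'fffe' → accept
State roles: q0=no progress toward ff; q1=one trailing f; q2=substring ff seen
All strings over {e,f} containing the substring ff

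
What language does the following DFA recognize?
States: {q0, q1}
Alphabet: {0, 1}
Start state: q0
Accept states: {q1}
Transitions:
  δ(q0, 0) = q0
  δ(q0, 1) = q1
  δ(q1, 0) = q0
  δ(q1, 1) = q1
Testing a few strings:
  '11' → accept
  '100' → reject
  '1' → accept
  '101' → accept
State roles: q0=last symbol not 1; q1=last symbol is 1
All binary strings ending with 1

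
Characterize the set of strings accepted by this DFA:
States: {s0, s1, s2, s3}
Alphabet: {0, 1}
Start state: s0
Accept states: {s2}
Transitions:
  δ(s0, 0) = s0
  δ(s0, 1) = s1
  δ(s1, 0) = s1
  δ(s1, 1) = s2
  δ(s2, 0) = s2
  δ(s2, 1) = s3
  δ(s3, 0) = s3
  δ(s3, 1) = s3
Testing a few strings:
  '0000' → reject
  '000' → reject
  '1' → reject
  '00' → reject
State roles: s0=zero 1's; s1=one 1; s2=two 1's; s3=≥ three 1's (dead)
All binary strings containing exactly two 1's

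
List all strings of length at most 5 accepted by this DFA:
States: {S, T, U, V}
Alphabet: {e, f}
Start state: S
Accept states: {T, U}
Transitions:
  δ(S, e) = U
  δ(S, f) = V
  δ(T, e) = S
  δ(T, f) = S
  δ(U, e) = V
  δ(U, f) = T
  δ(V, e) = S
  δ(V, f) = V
e, ef, fee, eeee, efee, effe, feef, ffee, eeeef, eefee, efeef, effef, fefee, ffeef, fffee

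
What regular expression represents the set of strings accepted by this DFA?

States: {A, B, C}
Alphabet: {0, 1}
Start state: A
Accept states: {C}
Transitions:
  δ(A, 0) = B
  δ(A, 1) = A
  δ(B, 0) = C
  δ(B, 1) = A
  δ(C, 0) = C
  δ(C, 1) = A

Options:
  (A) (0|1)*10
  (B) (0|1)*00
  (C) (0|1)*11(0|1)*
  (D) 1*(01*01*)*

Check each option against the DFA on short strings; one disagreement eliminates an option:
  (A) (0|1)*10: on '00' the DFA goes A → B → C and accepts (C ∈ Accept), but the regex does not match it → eliminate
  (B) (0|1)*00: agrees with the DFA on every string of length ≤ 6
  (C) (0|1)*11(0|1)*: on '00' the DFA goes A → B → C and accepts (C ∈ Accept), but the regex does not match it → eliminate
  (D) 1*(01*01*)*: on ε the DFA stays in A and rejects (A ∉ Accept), but the regex matches it → eliminate
Only (B) is consistent with the DFA.
(B) (0|1)*00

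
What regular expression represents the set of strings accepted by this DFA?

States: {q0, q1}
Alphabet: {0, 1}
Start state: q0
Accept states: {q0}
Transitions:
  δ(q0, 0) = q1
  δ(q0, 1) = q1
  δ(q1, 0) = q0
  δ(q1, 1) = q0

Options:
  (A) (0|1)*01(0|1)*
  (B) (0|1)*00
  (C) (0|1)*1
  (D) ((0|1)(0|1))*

Check each option against the DFA on short strings; one disagreement eliminates an option:
  (A) (0|1)*01(0|1)*: on ε the DFA stays in q0 and accepts (q0 ∈ Accept), but the regex does not match it → eliminate
  (B) (0|1)*00: on ε the DFA stays in q0 and accepts (q0 ∈ Accept), but the regex does not match it → eliminate
  (C) (0|1)*1: on ε the DFA stays in q0 and accepts (q0 ∈ Accept), but the regex does not match it → eliminate
  (D) ((0|1)(0|1))*: agrees with the DFA on every string of length ≤ 6
Only (D) is consistent with the DFA.
(D) ((0|1)(0|1))*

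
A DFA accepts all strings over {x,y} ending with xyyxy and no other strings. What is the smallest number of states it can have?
By Myhill–Nerode, count the distinguishable equivalence classes: 6 classes — one per longest suffix of the input that is a prefix of 'xyyxy' (lengths 0 through 5); only the length-5 class is accepting.
6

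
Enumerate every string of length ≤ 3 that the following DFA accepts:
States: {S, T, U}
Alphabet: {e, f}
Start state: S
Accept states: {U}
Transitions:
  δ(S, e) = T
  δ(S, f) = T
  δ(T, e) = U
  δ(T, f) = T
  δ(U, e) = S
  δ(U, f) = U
ee, fe, eef, efe, fef, ffe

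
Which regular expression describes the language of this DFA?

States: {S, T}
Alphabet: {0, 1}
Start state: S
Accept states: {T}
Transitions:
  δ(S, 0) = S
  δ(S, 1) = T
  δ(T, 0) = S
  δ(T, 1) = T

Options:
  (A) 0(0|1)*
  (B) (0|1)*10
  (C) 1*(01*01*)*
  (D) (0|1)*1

Check each option against the DFA on short strings; one disagreement eliminates an option:
  (A) 0(0|1)*: on '0' the DFA goes S → S and rejects (S ∉ Accept), but the regex matches it → eliminate
  (B) (0|1)*10: on '1' the DFA goes S → T and accepts (T ∈ Accept), but the regex does not match it → eliminate
  (C) 1*(01*01*)*: on ε the DFA stays in S and rejects (S ∉ Accept), but the regex matches it → eliminate
  (D) (0|1)*1: agrees with the DFA on every string of length ≤ 6
Only (D) is consistent with the DFA.
(D) (0|1)*1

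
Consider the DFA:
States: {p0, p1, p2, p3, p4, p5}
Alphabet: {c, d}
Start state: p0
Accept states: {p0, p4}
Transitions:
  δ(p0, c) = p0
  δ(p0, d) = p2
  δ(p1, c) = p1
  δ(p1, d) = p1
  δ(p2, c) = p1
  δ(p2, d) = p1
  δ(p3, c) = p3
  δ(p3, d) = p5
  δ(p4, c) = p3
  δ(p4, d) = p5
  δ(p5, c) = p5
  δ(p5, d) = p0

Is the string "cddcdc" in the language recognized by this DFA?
Processing string "cddcdc":
  p0 --c--> p0
  p0 --d--> p2
  p2 --d--> p1
  p1 --c--> p1
  p1 --d--> p1
  p1 --c--> p1
Final state: p1
Accept states: {p0, p4}
No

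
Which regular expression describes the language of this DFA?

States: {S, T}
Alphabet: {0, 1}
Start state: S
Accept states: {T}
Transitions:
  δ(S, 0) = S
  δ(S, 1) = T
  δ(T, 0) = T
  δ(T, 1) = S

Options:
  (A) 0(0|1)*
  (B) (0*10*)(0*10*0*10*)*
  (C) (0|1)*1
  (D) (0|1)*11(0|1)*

Check each option against the DFA on short strings; one disagreement eliminates an option:
  (A) 0(0|1)*: on '0' the DFA goes S → S and rejects (S ∉ Accept), but the regex matches it → eliminate
  (B) (0*10*)(0*10*0*10*)*: agrees with the DFA on every string of length ≤ 6
  (C) (0|1)*1: on '10' the DFA goes S → T → T and accepts (T ∈ Accept), but the regex does not match it → eliminate
  (D) (0|1)*11(0|1)*: on '1' the DFA goes S → T and accepts (T ∈ Accept), but the regex does not match it → eliminate
Only (B) is consistent with the DFA.
(B) (0*10*)(0*10*0*10*)*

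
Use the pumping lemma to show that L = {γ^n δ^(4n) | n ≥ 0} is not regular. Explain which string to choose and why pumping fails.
Assume L is regular with pumping length p. Idea: pumping the γ-block breaks the 1:4 ratio.
Choose s = γ^p δ^(4p) (length 5p ≥ p). By the pumping lemma, s = xyz with |xy| ≤ p, |y| > 0, so y = γ^k with k ≥ 1. Then xy²z = γ^(p+k) δ^(4p). For this to be in L we would need 4p = 4(p+k), i.e. 4k = 0, contradicting k ≥ 1. So xy²z ∉ L.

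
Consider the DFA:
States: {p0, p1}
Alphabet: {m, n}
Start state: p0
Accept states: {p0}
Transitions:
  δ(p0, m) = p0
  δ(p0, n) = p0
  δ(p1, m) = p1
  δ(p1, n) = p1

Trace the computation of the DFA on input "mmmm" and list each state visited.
read 'm': p0 → p0
  read 'm': p0 → p0
  read 'm': p0 → p0
  read 'm': p0 → p0
p0 -> p0 -> p0 -> p0 -> p0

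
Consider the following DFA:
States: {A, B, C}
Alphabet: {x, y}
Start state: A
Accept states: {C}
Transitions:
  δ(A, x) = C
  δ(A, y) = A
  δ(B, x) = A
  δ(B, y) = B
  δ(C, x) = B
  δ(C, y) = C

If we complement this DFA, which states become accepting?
Complement accept states = All states \ Original accept states
= {A, B, C} \ {C}
{A, B}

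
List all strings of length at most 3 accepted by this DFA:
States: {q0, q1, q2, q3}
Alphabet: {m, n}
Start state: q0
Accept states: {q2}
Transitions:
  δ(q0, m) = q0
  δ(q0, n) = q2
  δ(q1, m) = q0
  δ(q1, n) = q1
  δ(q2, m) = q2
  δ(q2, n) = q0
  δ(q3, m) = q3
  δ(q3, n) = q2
n, mn, nm, mmn, mnm, nmm, nnn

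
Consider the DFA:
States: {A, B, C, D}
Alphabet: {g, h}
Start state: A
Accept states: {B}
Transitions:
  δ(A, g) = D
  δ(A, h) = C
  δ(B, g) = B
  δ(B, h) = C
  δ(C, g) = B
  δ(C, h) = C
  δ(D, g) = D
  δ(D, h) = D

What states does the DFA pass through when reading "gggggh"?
read 'g': A → D
  read 'g': D → D
  read 'g': D → D
  read 'g': D → D
  read 'g': D → D
  read 'h': D → D
A -> D -> D -> D -> D -> D -> D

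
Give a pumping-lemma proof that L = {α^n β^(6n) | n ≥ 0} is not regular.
Assume L is regular with pumping length p. Idea: pumping the α-block breaks the 1:6 ratio.
Choose s = α^p β^(6p) (length 7p ≥ p). By the pumping lemma, s = xyz with |xy| ≤ p, |y| > 0, so y = α^k with k ≥ 1. Then xy²z = α^(p+k) β^(6p). For this to be in L we would need 6p = 6(p+k), i.e. 6k = 0, contradicting k ≥ 1. So xy²z ∉ L.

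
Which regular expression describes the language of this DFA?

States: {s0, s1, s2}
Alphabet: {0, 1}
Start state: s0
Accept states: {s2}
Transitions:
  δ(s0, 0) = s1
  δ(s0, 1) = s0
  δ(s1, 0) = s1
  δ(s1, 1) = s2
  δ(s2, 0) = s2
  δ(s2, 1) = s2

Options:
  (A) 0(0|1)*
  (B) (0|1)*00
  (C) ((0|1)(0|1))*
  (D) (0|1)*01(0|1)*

Check each option against the DFA on short strings; one disagreement eliminates an option:
  (A) 0(0|1)*: on '0' the DFA goes s0 → s1 and rejects (s1 ∉ Accept), but the regex matches it → eliminate
  (B) (0|1)*00: on '00' the DFA goes s0 → s1 → s1 and rejects (s1 ∉ Accept), but the regex matches it → eliminate
  (C) ((0|1)(0|1))*: on ε the DFA stays in s0 and rejects (s0 ∉ Accept), but the regex matches it → eliminate
  (D) (0|1)*01(0|1)*: agrees with the DFA on every string of length ≤ 6
Only (D) is consistent with the DFA.
(D) (0|1)*01(0|1)*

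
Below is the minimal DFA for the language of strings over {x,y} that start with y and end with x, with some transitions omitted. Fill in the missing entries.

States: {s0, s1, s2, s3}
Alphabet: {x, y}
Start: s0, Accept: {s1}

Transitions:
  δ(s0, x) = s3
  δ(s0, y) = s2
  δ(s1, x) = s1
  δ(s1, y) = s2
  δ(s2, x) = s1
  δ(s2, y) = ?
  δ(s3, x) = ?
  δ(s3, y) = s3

From the language and accept set, identify what each state tracks — s0: no input read; s1: started with y, last symbol x; s2: started with y, last symbol y; s3: started with x (dead).
Each missing δ(q, a) is the state matching the new tracked value after reading a.
δ(s2, y) = s2; δ(s3, x) = s3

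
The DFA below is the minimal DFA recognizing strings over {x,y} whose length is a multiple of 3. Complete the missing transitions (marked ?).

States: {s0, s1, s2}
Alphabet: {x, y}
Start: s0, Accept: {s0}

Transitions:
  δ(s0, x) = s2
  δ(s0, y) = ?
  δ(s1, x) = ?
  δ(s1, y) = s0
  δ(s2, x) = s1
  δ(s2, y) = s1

From the language and accept set, identify what each state tracks — s0: length ≡ 0 (mod 3); s1: length ≡ 2 (mod 3); s2: length ≡ 1 (mod 3).
Each missing δ(q, a) is the state matching the new tracked value after reading a.
δ(s0, y) = s2; δ(s1, x) = s0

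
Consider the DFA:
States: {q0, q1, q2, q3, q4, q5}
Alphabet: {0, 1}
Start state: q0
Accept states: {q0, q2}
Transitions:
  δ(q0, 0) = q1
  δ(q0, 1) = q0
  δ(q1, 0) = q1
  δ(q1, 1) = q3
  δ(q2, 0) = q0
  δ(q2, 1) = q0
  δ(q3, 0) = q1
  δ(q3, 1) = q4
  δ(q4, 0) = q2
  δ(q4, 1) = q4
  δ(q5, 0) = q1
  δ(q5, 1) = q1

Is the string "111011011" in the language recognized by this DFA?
Processing string "111011011":
  q0 --1--> q0
  q0 --1--> q0
  q0 --1--> q0
  q0 --0--> q1
  q1 --1--> q3
  q3 --1--> q4
  q4 --0--> q2
  q2 --1--> q0
  q0 --1--> q0
Final state: q0
Accept states: {q0, q2}
Yes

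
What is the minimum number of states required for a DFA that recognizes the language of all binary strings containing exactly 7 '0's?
By Myhill–Nerode, count the distinguishable equivalence classes: 9 classes — having seen 0, 1, …, 7, or >7 copies of '0'; the count-7 class is the only accepting one and >7 is dead.
9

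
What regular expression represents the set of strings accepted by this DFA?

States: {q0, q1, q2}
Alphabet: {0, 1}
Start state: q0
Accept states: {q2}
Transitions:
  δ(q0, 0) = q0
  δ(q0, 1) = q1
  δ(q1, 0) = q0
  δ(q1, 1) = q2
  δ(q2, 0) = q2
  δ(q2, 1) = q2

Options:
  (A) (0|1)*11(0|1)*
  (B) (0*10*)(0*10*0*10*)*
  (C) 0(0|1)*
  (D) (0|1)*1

Check each option against the DFA on short strings; one disagreement eliminates an option:
  (A) (0|1)*11(0|1)*: agrees with the DFA on every string of length ≤ 6
  (B) (0*10*)(0*10*0*10*)*: on '1' the DFA goes q0 → q1 and rejects (q1 ∉ Accept), but the regex matches it → eliminate
  (C) 0(0|1)*: on '0' the DFA goes q0 → q0 and rejects (q0 ∉ Accept), but the regex matches it → eliminate
  (D) (0|1)*1: on '1' the DFA goes q0 → q1 and rejects (q1 ∉ Accept), but the regex matches it → eliminate
Only (A) is consistent with the DFA.
(A) (0|1)*11(0|1)*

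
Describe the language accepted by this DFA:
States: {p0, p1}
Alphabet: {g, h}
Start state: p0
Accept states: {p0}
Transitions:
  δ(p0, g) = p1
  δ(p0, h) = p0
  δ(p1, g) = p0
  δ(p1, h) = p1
Testing a few strings:
  'hg' → reject
  'gh' → reject
  'h' → accept
  'hgg' → accept
State roles: p0=even number of g's so far; p1=odd number of g's so far
All strings over {g,h} with an even number of g's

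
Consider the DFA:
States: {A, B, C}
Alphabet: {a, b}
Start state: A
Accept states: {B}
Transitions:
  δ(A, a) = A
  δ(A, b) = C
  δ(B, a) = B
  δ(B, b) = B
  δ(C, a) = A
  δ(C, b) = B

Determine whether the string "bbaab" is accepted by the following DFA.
Processing string "bbaab":
  A --b--> C
  C --b--> B
  B --a--> B
  B --a--> B
  B --b--> B
Final state: B
Accept states: {B}
Yes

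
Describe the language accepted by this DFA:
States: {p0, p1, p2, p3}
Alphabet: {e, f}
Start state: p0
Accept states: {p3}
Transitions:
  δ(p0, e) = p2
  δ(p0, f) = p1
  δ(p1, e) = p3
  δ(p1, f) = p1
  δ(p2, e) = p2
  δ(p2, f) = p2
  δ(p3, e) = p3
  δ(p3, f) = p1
Testing a few strings:
  'f' → reject
  'efff' → reject
  'e' → reject
  'eefe' → reject
State roles: p0=no input read; p1=started with f, last symbol f; p2=started with e (dead); p3=started with f, last symbol e
All strings over {e,f} that start with f and end with e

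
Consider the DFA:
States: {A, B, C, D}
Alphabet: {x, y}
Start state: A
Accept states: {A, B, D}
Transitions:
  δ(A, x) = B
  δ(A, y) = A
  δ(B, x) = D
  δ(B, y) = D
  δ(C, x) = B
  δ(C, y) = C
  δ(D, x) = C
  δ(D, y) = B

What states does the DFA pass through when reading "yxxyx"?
read 'y': A → A
  read 'x': A → B
  read 'x': B → D
  read 'y': D → B
  read 'x': B → D
A -> A -> B -> D -> B -> D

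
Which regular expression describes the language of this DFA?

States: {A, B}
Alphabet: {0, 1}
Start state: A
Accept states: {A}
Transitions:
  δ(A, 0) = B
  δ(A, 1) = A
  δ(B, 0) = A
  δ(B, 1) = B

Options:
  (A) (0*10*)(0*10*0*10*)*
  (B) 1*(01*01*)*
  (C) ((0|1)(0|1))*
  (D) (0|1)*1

Check each option against the DFA on short strings; one disagreement eliminates an option:
  (A) (0*10*)(0*10*0*10*)*: on ε the DFA stays in A and accepts (A ∈ Accept), but the regex does not match it → eliminate
  (B) 1*(01*01*)*: agrees with the DFA on every string of length ≤ 6
  (C) ((0|1)(0|1))*: on '1' the DFA goes A → A and accepts (A ∈ Accept), but the regex does not match it → eliminate
  (D) (0|1)*1: on ε the DFA stays in A and accepts (A ∈ Accept), but the regex does not match it → eliminate
Only (B) is consistent with the DFA.
(B) 1*(01*01*)*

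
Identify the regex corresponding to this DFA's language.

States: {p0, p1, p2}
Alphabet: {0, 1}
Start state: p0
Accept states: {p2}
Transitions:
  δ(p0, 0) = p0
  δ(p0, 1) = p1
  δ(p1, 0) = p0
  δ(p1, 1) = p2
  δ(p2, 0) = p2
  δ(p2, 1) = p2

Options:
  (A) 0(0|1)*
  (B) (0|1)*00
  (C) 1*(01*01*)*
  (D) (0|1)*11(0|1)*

Check each option against the DFA on short strings; one disagreement eliminates an option:
  (A) 0(0|1)*: on '0' the DFA goes p0 → p0 and rejects (p0 ∉ Accept), but the regex matches it → eliminate
  (B) (0|1)*00: on '00' the DFA goes p0 → p0 → p0 and rejects (p0 ∉ Accept), but the regex matches it → eliminate
  (C) 1*(01*01*)*: on ε the DFA stays in p0 and rejects (p0 ∉ Accept), but the regex matches it → eliminate
  (D) (0|1)*11(0|1)*: agrees with the DFA on every string of length ≤ 6
Only (D) is consistent with the DFA.
(D) (0|1)*11(0|1)*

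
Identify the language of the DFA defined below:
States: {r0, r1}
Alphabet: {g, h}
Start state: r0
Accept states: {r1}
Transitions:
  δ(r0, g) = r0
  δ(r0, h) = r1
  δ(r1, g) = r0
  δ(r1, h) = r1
Testing a few strings:
  'hgg' → reject
  'hhh' → accept
  'g' → reject
  'hg' → reject
State roles: r0=last symbol not h; r1=last symbol is h
All strings over {g,h} ending with h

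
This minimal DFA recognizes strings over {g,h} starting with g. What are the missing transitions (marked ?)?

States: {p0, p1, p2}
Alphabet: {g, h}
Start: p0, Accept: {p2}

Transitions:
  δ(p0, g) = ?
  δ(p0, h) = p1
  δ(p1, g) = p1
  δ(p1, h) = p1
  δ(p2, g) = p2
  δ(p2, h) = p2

From the language and accept set, identify what each state tracks — p0: no input read; p1: started with h (dead); p2: started with g.
Each missing δ(q, a) is the state matching the new tracked value after reading a.
δ(p0, g) = p2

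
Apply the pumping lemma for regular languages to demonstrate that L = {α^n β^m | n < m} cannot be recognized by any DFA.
Assume L is regular with pumping length p. Idea: pumping up the α-block makes the α-count reach the β-count.
Choose s = α^p β^(p+1) ∈ L. By the pumping lemma, s = xyz with |xy| ≤ p, |y| > 0, so y = α^k with k ≥ 1. Then xy²z = α^(p+k) β^(p+1). Since p+k ≥ p+1, the number of α's is no longer strictly less than the number of β's, so xy²z ∉ L.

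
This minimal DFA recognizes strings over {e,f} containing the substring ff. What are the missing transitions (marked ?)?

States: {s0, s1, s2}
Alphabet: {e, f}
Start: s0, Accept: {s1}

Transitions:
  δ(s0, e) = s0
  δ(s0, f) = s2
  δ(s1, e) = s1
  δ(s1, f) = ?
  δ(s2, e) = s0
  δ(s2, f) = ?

From the language and accept set, identify what each state tracks — s0: no progress toward ff; s1: substring ff seen; s2: one trailing f.
Each missing δ(q, a) is the state matching the new tracked value after reading a.
δ(s1, f) = s1; δ(s2, f) = s1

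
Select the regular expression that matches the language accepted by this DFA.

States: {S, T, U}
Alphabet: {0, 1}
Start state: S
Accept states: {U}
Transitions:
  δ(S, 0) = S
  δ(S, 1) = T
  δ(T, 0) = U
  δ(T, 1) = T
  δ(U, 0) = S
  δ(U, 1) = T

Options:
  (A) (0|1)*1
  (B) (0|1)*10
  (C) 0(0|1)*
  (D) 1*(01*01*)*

Check each option against the DFA on short strings; one disagreement eliminates an option:
  (A) (0|1)*1: on '1' the DFA goes S → T and rejects (T ∉ Accept), but the regex matches it → eliminate
  (B) (0|1)*10: agrees with the DFA on every string of length ≤ 6
  (C) 0(0|1)*: on '0' the DFA goes S → S and rejects (S ∉ Accept), but the regex matches it → eliminate
  (D) 1*(01*01*)*: on ε the DFA stays in S and rejects (S ∉ Accept), but the regex matches it → eliminate
Only (B) is consistent with the DFA.
(B) (0|1)*10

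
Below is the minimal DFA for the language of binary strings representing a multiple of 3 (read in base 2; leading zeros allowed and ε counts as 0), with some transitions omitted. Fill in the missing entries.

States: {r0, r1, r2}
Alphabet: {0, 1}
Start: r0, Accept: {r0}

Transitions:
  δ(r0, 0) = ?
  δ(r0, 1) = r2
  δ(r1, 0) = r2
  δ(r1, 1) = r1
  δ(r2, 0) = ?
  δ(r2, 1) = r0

From the language and accept set, identify what each state tracks — r0: value ≡ 0 (mod 3); r1: value ≡ 2 (mod 3); r2: value ≡ 1 (mod 3).
Each missing δ(q, a) is the state matching the new tracked value after reading a.
δ(r0, 0) = r0; δ(r2, 0) = r1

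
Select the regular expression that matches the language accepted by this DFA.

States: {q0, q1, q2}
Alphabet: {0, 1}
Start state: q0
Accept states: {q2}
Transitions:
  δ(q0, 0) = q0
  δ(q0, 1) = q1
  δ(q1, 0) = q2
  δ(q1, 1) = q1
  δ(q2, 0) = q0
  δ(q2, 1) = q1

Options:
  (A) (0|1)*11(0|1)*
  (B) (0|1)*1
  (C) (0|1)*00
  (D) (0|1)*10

Check each option against the DFA on short strings; one disagreement eliminates an option:
  (A) (0|1)*11(0|1)*: on '10' the DFA goes q0 → q1 → q2 and accepts (q2 ∈ Accept), but the regex does not match it → eliminate
  (B) (0|1)*1: on '1' the DFA goes q0 → q1 and rejects (q1 ∉ Accept), but the regex matches it → eliminate
  (C) (0|1)*00: on '00' the DFA goes q0 → q0 → q0 and rejects (q0 ∉ Accept), but the regex matches it → eliminate
  (D) (0|1)*10: agrees with the DFA on every string of length ≤ 6
Only (D) is consistent with the DFA.
(D) (0|1)*10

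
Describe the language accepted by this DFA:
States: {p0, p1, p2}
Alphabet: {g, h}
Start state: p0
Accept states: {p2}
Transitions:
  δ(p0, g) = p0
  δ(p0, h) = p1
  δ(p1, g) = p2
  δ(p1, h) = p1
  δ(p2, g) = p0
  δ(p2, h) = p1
Testing a few strings:
  'gh' → reject
  'g' → reject
  'hg' → accept
  'hhg' → accept
State roles: p0=no suffix match; p1=one trailing h; p2=suffix is hg
All strings over {g,h} ending with hg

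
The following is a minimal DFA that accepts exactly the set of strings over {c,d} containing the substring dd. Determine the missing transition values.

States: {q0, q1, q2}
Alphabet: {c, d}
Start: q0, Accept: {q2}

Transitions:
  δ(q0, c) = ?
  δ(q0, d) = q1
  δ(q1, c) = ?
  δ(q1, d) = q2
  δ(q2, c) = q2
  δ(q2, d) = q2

From the language and accept set, identify what each state tracks — q0: no progress toward dd; q1: one trailing d; q2: substring dd seen.
Each missing δ(q, a) is the state matching the new tracked value after reading a.
δ(q0, c) = q0; δ(q1, c) = q0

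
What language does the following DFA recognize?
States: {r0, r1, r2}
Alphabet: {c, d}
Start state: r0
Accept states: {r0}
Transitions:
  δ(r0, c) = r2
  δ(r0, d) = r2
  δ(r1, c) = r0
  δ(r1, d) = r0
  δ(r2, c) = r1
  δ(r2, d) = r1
Testing a few strings:
  'ddc' → accept
  'dc' → reject
  'c' → reject
  'cccd' → reject
State roles: r0=length ≡ 0 (mod 3); r1=length ≡ 2 (mod 3); r2=length ≡ 1 (mod 3)
All strings over {c,d} whose length is a multiple of 3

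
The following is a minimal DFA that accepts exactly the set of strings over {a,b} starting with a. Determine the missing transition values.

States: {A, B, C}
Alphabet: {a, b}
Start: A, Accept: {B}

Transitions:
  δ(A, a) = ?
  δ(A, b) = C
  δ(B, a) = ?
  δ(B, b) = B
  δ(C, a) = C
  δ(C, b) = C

From the language and accept set, identify what each state tracks — A: no input read; B: started with a; C: started with b (dead).
Each missing δ(q, a) is the state matching the new tracked value after reading a.
δ(A, a) = B; δ(B, a) = B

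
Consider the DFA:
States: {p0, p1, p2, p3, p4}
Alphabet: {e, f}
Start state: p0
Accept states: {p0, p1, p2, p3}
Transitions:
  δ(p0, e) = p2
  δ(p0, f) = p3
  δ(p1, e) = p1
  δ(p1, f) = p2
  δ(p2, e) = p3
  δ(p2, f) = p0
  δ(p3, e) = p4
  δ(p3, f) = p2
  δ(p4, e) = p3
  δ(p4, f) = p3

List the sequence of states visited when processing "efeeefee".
read 'e': p0 → p2
  read 'f': p2 → p0
  read 'e': p0 → p2
  read 'e': p2 → p3
  read 'e': p3 → p4
  read 'f': p4 → p3
  read 'e': p3 → p4
  read 'e': p4 → p3
p0 -> p2 -> p0 -> p2 -> p3 -> p4 -> p3 -> p4 -> p3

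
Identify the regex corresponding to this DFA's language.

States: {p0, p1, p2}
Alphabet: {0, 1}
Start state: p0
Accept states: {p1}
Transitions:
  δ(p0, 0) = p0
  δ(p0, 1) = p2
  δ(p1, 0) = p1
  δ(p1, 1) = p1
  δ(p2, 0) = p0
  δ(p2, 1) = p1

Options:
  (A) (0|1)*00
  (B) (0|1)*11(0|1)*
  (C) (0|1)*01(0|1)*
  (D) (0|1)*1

Check each option against the DFA on short strings; one disagreement eliminates an option:
  (A) (0|1)*00: on '00' the DFA goes p0 → p0 → p0 and rejects (p0 ∉ Accept), but the regex matches it → eliminate
  (B) (0|1)*11(0|1)*: agrees with the DFA on every string of length ≤ 6
  (C) (0|1)*01(0|1)*: on '01' the DFA goes p0 → p0 → p2 and rejects (p2 ∉ Accept), but the regex matches it → eliminate
  (D) (0|1)*1: on '1' the DFA goes p0 → p2 and rejects (p2 ∉ Accept), but the regex matches it → eliminate
Only (B) is consistent with the DFA.
(B) (0|1)*11(0|1)*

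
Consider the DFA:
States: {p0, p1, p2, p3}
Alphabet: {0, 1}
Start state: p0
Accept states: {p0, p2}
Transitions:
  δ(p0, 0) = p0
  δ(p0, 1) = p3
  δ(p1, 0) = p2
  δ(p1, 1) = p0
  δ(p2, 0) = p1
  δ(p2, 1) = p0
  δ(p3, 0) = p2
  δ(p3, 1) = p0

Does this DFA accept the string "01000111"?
Processing string "01000111":
  p0 --0--> p0
  p0 --1--> p3
  p3 --0--> p2
  p2 --0--> p1
  p1 --0--> p2
  p2 --1--> p0
  p0 --1--> p3
  p3 --1--> p0
Final state: p0
Accept states: {p0, p2}
Yes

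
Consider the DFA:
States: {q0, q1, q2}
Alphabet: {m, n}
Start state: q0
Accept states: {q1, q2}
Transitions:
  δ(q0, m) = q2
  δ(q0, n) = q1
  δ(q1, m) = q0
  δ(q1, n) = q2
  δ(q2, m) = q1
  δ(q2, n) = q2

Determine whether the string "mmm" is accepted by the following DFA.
Processing string "mmm":
  q0 --m--> q2
  q2 --m--> q1
  q1 --m--> q0
Final state: q0
Accept states: {q1, q2}
No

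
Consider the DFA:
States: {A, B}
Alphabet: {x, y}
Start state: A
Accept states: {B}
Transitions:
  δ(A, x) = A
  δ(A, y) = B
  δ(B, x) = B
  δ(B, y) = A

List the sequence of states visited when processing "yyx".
read 'y': A → B
  read 'y': B → A
  read 'x': A → A
A -> B -> A -> A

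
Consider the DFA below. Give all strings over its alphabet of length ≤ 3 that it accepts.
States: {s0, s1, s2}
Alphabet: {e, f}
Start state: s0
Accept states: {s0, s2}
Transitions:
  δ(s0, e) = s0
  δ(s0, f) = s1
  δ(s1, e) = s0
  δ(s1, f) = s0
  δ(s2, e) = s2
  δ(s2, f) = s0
ε, e, ee, fe, ff, eee, efe, eff, fee, ffe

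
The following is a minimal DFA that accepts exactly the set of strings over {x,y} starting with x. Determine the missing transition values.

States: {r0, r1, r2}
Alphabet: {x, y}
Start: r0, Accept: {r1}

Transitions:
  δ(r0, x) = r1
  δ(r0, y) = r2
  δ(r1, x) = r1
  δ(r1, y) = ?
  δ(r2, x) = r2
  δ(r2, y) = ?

From the language and accept set, identify what each state tracks — r0: no input read; r1: started with x; r2: started with y (dead).
Each missing δ(q, a) is the state matching the new tracked value after reading a.
δ(r1, y) = r1; δ(r2, y) = r2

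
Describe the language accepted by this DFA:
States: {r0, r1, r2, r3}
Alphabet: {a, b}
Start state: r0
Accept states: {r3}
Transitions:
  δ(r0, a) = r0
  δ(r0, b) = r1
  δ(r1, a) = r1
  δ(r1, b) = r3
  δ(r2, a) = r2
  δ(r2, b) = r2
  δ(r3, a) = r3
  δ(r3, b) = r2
Testing a few strings:
  'a' → reject
  'abb' → accept
  'baa' → reject
  'b' → reject
State roles: r0=zero b's; r1=one b; r2=≥ three b's (dead); r3=two b's
All strings over {a,b} containing exactly two b's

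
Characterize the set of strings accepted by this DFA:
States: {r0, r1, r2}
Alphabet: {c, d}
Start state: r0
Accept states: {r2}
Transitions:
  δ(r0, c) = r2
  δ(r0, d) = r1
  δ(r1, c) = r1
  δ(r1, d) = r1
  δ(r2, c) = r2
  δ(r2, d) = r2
Testing a few strings:
  'ddc' → reject
  'dd' → reject
  'c' → accept
  'd' → reject
State roles: r0=no input read; r1=started with d (dead); r2=started with c
All strings over {c,d} starting with c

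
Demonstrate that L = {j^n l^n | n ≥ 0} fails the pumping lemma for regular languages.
Assume L is regular with pumping length p. Idea: pumping the j-block changes the count balance.
Choose s = j^p l^p (length 2p ≥ p). By the pumping lemma, s = xyz with |xy| ≤ p, |y| > 0. So y = j^k for some k > 0 (since xy is entirely within the j's). Pumping gives xy²z = j^(p+k) l^p, which is not in L since p+k ≠ p.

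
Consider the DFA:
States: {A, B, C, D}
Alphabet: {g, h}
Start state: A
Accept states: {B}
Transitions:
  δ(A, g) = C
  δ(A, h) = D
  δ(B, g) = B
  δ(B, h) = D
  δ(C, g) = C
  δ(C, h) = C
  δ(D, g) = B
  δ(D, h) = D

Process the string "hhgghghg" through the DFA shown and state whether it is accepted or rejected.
Processing string "hhgghghg":
  A --h--> D
  D --h--> D
  D --g--> B
  B --g--> B
  B --h--> D
  D --g--> B
  B --h--> D
  D --g--> B
Final state: B
Accept states: {B}
Yes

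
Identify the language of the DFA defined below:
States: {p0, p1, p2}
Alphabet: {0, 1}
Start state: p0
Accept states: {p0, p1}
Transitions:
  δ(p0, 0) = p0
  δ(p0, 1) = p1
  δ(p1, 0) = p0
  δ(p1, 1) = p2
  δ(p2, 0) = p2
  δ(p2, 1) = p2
Testing a few strings:
  '101' → accept
  '01' → accept
  '1011' → reject
  '001' → accept
State roles: p0=last symbol not 1 (ok); p1=last symbol 1 (ok); p2=saw 11 (dead)
All binary strings with no two consecutive 1's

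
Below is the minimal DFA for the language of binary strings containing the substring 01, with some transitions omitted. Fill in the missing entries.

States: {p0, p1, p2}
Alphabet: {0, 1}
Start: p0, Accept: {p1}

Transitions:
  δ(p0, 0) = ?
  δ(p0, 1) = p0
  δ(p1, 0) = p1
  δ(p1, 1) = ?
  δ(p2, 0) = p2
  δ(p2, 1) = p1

From the language and accept set, identify what each state tracks — p0: no 0 seen yet; p1: substring 01 seen; p2: seen a 0, waiting for 1.
Each missing δ(q, a) is the state matching the new tracked value after reading a.
δ(p0, 0) = p2; δ(p1, 1) = p1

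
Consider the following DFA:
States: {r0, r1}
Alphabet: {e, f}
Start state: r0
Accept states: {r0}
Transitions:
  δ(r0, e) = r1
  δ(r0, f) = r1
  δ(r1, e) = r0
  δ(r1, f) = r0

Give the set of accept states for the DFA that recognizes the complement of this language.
Complement accept states = All states \ Original accept states
= {r0, r1} \ {r0}
{r1}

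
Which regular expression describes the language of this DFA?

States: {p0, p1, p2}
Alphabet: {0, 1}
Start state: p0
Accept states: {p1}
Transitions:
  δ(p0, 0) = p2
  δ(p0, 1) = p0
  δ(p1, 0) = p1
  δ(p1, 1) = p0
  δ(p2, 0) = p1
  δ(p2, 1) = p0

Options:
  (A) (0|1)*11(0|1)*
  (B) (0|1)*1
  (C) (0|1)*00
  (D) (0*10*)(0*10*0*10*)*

Check each option against the DFA on short strings; one disagreement eliminates an option:
  (A) (0|1)*11(0|1)*: on '00' the DFA goes p0 → p2 → p1 and accepts (p1 ∈ Accept), but the regex does not match it → eliminate
  (B) (0|1)*1: on '1' the DFA goes p0 → p0 and rejects (p0 ∉ Accept), but the regex matches it → eliminate
  (C) (0|1)*00: agrees with the DFA on every string of length ≤ 6
  (D) (0*10*)(0*10*0*10*)*: on '1' the DFA goes p0 → p0 and rejects (p0 ∉ Accept), but the regex matches it → eliminate
Only (C) is consistent with the DFA.
(C) (0|1)*00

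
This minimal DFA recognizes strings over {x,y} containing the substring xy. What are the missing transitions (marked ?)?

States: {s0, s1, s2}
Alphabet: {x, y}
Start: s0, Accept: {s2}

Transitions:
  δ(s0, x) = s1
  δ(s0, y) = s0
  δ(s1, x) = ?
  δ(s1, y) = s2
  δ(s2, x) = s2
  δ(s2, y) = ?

From the language and accept set, identify what each state tracks — s0: no x seen yet; s1: seen a x, waiting for y; s2: substring xy seen.
Each missing δ(q, a) is the state matching the new tracked value after reading a.
δ(s1, x) = s1; δ(s2, y) = s2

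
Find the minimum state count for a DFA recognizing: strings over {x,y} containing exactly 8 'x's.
By Myhill–Nerode, count the distinguishable equivalence classes: 10 classes — having seen 0, 1, …, 8, or >8 copies of 'x'; the count-8 class is the only accepting one and >8 is dead.
10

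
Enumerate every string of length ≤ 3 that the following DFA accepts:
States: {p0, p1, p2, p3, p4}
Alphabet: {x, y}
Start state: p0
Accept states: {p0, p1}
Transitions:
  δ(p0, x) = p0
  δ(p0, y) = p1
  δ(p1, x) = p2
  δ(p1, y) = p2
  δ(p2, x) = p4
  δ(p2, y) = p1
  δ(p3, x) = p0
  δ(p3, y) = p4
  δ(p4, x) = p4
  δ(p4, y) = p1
ε, x, y, xx, xy, xxx, xxy, yxy, yyy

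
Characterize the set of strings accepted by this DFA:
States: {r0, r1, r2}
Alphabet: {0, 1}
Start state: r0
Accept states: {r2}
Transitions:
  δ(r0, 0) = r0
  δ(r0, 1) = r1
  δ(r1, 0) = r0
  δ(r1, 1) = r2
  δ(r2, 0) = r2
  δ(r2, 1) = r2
Testing a few strings:
  '1111' → accept
  '1000' → reject
  '11' → accept
  '10' → reject
State roles: r0=no progress toward 11; r1=one trailing 1; r2=substring 11 seen
All binary strings containing the substring 11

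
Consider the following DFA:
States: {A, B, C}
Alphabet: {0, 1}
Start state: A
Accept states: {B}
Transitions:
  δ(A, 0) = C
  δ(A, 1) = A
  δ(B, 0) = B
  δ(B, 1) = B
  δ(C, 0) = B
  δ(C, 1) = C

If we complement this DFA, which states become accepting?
Complement accept states = All states \ Original accept states
= {A, B, C} \ {B}
{A, C}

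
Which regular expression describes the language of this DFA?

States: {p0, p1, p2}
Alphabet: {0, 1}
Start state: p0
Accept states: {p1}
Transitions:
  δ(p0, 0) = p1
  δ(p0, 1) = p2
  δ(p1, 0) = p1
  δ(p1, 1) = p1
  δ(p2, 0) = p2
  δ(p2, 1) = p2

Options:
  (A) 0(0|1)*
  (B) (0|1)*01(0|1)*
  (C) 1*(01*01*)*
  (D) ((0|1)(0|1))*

Check each option against the DFA on short strings; one disagreement eliminates an option:
  (A) 0(0|1)*: agrees with the DFA on every string of length ≤ 6
  (B) (0|1)*01(0|1)*: on '0' the DFA goes p0 → p1 and accepts (p1 ∈ Accept), but the regex does not match it → eliminate
  (C) 1*(01*01*)*: on ε the DFA stays in p0 and rejects (p0 ∉ Accept), but the regex matches it → eliminate
  (D) ((0|1)(0|1))*: on ε the DFA stays in p0 and rejects (p0 ∉ Accept), but the regex matches it → eliminate
Only (A) is consistent with the DFA.
(A) 0(0|1)*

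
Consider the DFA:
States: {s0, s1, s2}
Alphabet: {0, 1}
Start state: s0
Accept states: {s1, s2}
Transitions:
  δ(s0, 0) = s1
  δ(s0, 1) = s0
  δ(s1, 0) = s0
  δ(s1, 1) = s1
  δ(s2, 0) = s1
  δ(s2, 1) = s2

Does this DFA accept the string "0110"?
Processing string "0110":
  s0 --0--> s1
  s1 --1--> s1
  s1 --1--> s1
  s1 --0--> s0
Final state: s0
Accept states: {s1, s2}
No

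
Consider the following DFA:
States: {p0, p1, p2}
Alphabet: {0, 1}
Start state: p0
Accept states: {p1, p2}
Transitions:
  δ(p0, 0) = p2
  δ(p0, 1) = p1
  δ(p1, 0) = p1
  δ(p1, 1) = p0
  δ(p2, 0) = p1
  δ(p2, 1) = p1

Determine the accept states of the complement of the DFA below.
Complement accept states = All states \ Original accept states
= {p0, p1, p2} \ {p1, p2}
{p0}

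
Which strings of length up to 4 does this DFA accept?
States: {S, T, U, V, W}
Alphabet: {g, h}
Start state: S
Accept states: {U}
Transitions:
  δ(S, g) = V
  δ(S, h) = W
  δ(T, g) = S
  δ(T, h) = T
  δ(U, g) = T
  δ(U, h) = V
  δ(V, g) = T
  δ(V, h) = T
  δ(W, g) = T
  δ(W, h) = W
None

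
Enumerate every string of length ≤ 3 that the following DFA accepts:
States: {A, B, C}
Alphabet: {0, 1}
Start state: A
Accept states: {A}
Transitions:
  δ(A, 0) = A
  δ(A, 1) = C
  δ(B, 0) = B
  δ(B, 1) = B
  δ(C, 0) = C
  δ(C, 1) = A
ε, 0, 00, 11, 000, 011, 101, 110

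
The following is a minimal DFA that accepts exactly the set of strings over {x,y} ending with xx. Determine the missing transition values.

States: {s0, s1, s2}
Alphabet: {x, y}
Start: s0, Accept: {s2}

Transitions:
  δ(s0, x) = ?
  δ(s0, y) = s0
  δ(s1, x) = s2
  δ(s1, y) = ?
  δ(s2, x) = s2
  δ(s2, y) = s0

From the language and accept set, identify what each state tracks — s0: last symbol not x; s1: one trailing x; s2: two trailing x's.
Each missing δ(q, a) is the state matching the new tracked value after reading a.
δ(s0, x) = s1; δ(s1, y) = s0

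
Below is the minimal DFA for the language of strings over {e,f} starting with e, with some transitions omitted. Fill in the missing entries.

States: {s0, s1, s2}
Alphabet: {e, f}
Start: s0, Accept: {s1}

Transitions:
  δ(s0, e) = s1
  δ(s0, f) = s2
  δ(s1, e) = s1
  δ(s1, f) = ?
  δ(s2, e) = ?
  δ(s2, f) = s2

From the language and accept set, identify what each state tracks — s0: no input read; s1: started with e; s2: started with f (dead).
Each missing δ(q, a) is the state matching the new tracked value after reading a.
δ(s1, f) = s1; δ(s2, e) = s2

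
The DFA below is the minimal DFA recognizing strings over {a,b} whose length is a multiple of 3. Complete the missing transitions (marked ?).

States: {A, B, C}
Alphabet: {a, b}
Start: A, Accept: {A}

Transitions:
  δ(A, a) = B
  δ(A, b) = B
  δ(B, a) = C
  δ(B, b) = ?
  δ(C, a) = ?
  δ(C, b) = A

From the language and accept set, identify what each state tracks — A: length ≡ 0 (mod 3); B: length ≡ 1 (mod 3); C: length ≡ 2 (mod 3).
Each missing δ(q, a) is the state matching the new tracked value after reading a.
δ(B, b) = C; δ(C, a) = A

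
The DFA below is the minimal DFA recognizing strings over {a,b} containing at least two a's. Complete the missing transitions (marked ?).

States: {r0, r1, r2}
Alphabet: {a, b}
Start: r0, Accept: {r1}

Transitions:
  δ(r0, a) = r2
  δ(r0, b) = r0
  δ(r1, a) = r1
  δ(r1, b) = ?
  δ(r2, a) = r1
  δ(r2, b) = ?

From the language and accept set, identify what each state tracks — r0: zero a's seen; r1: ≥ two a's seen; r2: one a seen.
Each missing δ(q, a) is the state matching the new tracked value after reading a.
δ(r1, b) = r1; δ(r2, b) = r2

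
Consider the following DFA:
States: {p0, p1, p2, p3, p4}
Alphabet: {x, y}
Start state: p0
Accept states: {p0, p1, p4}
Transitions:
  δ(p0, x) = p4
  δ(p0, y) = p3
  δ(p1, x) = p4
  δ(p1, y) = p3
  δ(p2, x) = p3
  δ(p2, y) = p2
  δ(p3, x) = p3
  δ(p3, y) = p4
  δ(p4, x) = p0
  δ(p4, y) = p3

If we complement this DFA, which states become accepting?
Complement accept states = All states \ Original accept states
= {p0, p1, p2, p3, p4} \ {p0, p1, p4}
{p2, p3}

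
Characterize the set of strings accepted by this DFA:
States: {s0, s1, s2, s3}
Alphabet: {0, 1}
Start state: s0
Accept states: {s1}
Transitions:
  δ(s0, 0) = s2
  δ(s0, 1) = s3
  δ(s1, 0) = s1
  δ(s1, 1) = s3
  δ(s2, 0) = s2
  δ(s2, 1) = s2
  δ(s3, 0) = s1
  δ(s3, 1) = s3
Testing a few strings:
  '111' → reject
  '101' → reject
  '10' → accept
  '0110' → reject
State roles: s0=no input read; s1=started with 1, last symbol 0; s2=started with 0 (dead); s3=started with 1, last symbol 1
All binary strings that start with 1 and end with 0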